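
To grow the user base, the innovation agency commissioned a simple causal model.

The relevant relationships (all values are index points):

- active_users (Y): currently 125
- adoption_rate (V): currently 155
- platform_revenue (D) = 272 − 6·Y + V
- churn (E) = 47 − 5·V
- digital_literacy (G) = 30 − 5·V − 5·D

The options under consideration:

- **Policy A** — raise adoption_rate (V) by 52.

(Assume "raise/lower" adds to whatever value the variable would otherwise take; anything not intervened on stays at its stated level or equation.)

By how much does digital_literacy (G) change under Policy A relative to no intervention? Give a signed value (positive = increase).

-520

Baseline:
  Y = 125
  V = 155
  D = 272 − 6·125 + 155 = -323
  G = 30 − 5·155 − 5·(-323) = 870
Policy A (V + 52):
  Y = 125
  V = 155 + 52 = 207
  D = 272 − 6·125 + 207 = -271
  G = 30 − 5·207 − 5·(-271) = 350
Change in G: 350 − 870 = -520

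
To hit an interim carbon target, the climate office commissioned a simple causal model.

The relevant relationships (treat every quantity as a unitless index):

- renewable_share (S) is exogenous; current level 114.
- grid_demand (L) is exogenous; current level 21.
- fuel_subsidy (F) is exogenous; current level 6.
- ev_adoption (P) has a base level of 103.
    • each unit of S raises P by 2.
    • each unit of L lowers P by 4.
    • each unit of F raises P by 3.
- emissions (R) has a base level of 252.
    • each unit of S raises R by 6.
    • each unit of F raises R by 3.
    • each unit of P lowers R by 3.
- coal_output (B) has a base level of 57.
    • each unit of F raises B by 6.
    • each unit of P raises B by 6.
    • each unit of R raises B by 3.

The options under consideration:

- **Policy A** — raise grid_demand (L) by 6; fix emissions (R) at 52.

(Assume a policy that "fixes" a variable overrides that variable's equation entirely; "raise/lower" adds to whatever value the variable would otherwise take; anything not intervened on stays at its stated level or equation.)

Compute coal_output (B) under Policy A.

1695

Policy A (L + 6, R := 52):
  S = 114
  L = 21 + 6 = 27
  F = 6
  P = 103 + 2·114 − 4·27 + 3·6 = 241
  R = 52
  B = 57 + 6·6 + 6·241 + 3·52 = 1695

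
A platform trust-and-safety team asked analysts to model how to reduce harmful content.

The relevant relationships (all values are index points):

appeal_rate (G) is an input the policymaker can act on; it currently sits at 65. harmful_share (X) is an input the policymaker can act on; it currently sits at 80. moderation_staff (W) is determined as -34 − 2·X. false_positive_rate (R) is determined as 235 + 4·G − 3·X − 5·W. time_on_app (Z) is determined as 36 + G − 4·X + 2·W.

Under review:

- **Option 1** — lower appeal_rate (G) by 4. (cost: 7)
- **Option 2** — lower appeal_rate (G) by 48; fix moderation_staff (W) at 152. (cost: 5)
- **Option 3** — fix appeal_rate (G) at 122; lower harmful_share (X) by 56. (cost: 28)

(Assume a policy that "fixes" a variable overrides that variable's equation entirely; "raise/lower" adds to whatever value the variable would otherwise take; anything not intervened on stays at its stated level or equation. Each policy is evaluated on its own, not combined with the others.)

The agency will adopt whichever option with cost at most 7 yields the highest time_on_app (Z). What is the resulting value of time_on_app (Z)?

Option 1 (G − 4):
  G = 65 − 4 = 61
  X = 80
  W = -34 − 2·80 = -194
  Z = 36 + 61 − 4·80 + 2·(-194) = -611
Option 2 (G − 48, W := 152):
  G = 65 − 48 = 17
  X = 80
  W = 152
  Z = 36 + 17 − 4·80 + 2·152 = 37
Comparing — Option 1: Z=-611, Option 2: Z=37. Highest is 37 (Option 2).

37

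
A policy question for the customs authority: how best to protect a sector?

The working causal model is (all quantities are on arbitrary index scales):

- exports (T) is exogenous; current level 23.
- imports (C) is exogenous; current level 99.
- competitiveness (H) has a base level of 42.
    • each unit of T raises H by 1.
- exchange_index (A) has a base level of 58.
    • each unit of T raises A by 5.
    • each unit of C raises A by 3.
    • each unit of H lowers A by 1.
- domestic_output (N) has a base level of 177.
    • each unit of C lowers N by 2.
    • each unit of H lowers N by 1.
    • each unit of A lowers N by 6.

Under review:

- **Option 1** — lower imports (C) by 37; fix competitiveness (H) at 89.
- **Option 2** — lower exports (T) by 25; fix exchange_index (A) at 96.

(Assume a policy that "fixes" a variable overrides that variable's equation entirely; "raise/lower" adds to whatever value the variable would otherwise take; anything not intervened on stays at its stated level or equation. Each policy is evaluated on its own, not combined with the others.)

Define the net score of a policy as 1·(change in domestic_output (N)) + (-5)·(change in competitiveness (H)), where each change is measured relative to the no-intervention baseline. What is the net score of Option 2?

2004

Baseline:
  T = 23
  C = 99
  H = 42 + 23 = 65
  A = 58 + 5·23 + 3·99 − 65 = 405
  N = 177 − 2·99 − 65 − 6·405 = -2516
Option 2 (T − 25, A := 96):
  T = 23 − 25 = -2
  C = 99
  H = 42 + (-2) = 40
  A = 96
  N = 177 − 2·99 − 40 − 6·96 = -637
ΔN = -637 − (-2516) = 1879; ΔH = 40 − 65 = -25
Score = 1·1879 + (-5)·(-25) = 2004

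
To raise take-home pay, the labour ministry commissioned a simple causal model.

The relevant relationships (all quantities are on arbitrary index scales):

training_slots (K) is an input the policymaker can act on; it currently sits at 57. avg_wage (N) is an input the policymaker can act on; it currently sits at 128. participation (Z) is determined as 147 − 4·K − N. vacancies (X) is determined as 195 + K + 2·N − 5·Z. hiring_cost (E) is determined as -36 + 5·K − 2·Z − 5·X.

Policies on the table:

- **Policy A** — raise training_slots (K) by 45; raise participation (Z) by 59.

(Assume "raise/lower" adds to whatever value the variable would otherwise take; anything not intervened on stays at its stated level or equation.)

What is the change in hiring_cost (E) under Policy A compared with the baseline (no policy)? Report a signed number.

-2783

Baseline:
  K = 57
  N = 128
  Z = 147 − 4·57 − 128 = -209
  X = 195 + 57 + 2·128 − 5·(-209) = 1553
  E = -36 + 5·57 − 2·(-209) − 5·1553 = -7098
Policy A (K + 45, Z + 59):
  K = 57 + 45 = 102
  N = 128
  Z = 147 − 4·102 − 128 (+59 from intervention) = -330
  X = 195 + 102 + 2·128 − 5·(-330) = 2203
  E = -36 + 5·102 − 2·(-330) − 5·2203 = -9881
Change in E: -9881 − (-7098) = -2783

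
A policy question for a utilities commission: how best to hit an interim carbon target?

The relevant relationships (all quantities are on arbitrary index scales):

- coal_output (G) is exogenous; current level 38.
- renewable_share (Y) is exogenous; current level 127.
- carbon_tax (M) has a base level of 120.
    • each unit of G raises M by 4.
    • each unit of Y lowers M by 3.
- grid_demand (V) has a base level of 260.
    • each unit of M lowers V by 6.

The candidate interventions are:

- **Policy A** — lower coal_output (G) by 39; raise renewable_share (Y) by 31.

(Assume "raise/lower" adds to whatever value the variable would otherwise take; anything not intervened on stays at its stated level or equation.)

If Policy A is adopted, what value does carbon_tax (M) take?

Policy A (G − 39, Y + 31):
  G = 38 − 39 = -1
  Y = 127 + 31 = 158
  M = 120 + 4·(-1) − 3·158 = -358

-358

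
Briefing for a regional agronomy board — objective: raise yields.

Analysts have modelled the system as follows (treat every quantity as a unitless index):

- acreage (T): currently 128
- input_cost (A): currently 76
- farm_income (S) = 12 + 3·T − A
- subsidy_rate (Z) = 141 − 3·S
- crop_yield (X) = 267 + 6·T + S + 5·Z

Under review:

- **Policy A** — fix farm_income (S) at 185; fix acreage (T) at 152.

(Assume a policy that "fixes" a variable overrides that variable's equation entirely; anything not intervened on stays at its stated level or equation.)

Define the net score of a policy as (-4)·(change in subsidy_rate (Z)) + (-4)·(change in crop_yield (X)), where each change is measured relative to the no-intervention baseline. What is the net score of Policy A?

-9756

Baseline:
  T = 128
  A = 76
  S = 12 + 3·128 − 76 = 320
  Z = 141 − 3·320 = -819
  X = 267 + 6·128 + 320 + 5·(-819) = -2740
Policy A (S := 185, T := 152):
  T = 152
  A = 76
  S = 185
  Z = 141 − 3·185 = -414
  X = 267 + 6·152 + 185 + 5·(-414) = -706
ΔZ = -414 − (-819) = 405; ΔX = -706 − (-2740) = 2034
Score = (-4)·405 + (-4)·2034 = -9756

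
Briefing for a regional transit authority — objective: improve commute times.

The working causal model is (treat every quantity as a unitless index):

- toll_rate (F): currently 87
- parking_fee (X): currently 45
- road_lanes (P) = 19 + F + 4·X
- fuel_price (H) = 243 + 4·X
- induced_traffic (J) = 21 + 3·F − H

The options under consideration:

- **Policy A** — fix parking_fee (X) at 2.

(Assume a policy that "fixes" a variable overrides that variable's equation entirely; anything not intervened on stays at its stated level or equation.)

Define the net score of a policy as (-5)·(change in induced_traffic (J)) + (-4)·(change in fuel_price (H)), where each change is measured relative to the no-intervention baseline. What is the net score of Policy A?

Baseline:
  F = 87
  X = 45
  H = 243 + 4·45 = 423
  J = 21 + 3·87 − 423 = -141
Policy A (X := 2):
  F = 87
  X = 2
  H = 243 + 4·2 = 251
  J = 21 + 3·87 − 251 = 31
ΔJ = 31 − (-141) = 172; ΔH = 251 − 423 = -172
Score = (-5)·172 + (-4)·(-172) = -172

-172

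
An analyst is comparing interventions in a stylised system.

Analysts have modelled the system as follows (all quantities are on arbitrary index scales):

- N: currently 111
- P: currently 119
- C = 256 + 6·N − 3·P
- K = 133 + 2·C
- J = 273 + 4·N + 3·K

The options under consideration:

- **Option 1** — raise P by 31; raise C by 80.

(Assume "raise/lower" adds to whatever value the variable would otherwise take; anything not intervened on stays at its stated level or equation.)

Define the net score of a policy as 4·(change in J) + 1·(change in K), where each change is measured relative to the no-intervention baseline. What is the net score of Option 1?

-338

Baseline:
  N = 111
  P = 119
  C = 256 + 6·111 − 3·119 = 565
  K = 133 + 2·565 = 1263
  J = 273 + 4·111 + 3·1263 = 4506
Option 1 (P + 31, C + 80):
  N = 111
  P = 119 + 31 = 150
  C = 256 + 6·111 − 3·150 (+80 from intervention) = 552
  K = 133 + 2·552 = 1237
  J = 273 + 4·111 + 3·1237 = 4428
ΔJ = 4428 − 4506 = -78; ΔK = 1237 − 1263 = -26
Score = 4·(-78) + 1·(-26) = -338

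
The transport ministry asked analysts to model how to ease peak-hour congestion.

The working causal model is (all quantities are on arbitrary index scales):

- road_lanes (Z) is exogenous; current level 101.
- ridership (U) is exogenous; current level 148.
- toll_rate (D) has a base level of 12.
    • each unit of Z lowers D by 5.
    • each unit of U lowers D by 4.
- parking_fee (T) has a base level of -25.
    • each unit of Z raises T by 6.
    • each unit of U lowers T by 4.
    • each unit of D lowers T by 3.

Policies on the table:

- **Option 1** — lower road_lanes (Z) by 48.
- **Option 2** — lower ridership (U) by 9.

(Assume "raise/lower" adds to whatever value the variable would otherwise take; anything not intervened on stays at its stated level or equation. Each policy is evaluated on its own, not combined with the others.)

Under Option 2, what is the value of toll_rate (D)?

-1049

Option 2 (U − 9):
  Z = 101
  U = 148 − 9 = 139
  D = 12 − 5·101 − 4·139 = -1049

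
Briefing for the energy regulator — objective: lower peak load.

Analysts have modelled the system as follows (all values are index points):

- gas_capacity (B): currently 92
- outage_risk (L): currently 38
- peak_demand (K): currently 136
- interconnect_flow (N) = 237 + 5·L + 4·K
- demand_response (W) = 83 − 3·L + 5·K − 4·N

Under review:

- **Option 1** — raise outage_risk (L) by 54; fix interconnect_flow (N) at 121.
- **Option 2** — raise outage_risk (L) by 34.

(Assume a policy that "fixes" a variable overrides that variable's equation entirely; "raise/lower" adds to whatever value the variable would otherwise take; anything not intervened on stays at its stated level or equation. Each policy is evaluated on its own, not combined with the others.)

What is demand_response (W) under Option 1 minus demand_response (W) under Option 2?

Option 1 (L + 54, N := 121):
  L = 38 + 54 = 92
  K = 136
  N = 121
  W = 83 − 3·92 + 5·136 − 4·121 = 3
Option 2 (L + 34):
  L = 38 + 34 = 72
  K = 136
  N = 237 + 5·72 + 4·136 = 1141
  W = 83 − 3·72 + 5·136 − 4·1141 = -4017
W: 3 − (-4017) = 4020

4020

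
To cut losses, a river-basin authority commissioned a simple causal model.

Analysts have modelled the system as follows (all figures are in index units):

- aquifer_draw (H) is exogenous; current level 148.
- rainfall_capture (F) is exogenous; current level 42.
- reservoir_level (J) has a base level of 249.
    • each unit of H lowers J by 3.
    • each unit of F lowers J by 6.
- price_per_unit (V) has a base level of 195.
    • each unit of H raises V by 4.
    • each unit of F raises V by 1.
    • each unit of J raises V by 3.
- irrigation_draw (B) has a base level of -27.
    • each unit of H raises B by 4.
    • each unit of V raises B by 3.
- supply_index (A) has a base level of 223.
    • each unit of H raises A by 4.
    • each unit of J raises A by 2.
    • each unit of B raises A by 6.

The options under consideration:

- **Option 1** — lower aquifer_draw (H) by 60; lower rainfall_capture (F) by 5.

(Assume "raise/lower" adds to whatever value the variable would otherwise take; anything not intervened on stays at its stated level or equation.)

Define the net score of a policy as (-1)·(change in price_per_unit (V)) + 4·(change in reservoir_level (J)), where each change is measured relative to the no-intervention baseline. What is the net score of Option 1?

Baseline:
  H = 148
  F = 42
  J = 249 − 3·148 − 6·42 = -447
  V = 195 + 4·148 + 42 + 3·(-447) = -512
Option 1 (H − 60, F − 5):
  H = 148 − 60 = 88
  F = 42 − 5 = 37
  J = 249 − 3·88 − 6·37 = -237
  V = 195 + 4·88 + 37 + 3·(-237) = -127
ΔV = -127 − (-512) = 385; ΔJ = -237 − (-447) = 210
Score = (-1)·385 + 4·210 = 455

455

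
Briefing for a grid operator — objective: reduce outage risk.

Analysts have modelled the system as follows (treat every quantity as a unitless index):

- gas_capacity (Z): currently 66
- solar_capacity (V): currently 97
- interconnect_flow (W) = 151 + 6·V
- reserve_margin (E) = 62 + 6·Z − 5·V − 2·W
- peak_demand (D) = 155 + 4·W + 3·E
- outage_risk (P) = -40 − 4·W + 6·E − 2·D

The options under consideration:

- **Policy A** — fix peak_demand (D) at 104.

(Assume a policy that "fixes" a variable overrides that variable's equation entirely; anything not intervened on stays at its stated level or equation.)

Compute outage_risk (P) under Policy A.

Policy A (D := 104):
  Z = 66
  V = 97
  W = 151 + 6·97 = 733
  E = 62 + 6·66 − 5·97 − 2·733 = -1493
  D = 104
  P = -40 − 4·733 + 6·(-1493) − 2·104 = -12138

-12138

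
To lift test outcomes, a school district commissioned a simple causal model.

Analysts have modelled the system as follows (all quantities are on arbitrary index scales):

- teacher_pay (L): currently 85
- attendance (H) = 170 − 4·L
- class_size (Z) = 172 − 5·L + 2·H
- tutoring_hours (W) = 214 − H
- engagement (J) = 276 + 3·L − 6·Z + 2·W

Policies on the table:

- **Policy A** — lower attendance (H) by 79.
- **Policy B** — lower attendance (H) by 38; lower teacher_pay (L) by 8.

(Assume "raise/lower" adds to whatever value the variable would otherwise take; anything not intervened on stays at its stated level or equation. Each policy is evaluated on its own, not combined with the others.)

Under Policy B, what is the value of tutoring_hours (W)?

Policy B (H − 38, L − 8):
  L = 85 − 8 = 77
  H = 170 − 4·77 (−38 from intervention) = -176
  W = 214 − (-176) = 390

390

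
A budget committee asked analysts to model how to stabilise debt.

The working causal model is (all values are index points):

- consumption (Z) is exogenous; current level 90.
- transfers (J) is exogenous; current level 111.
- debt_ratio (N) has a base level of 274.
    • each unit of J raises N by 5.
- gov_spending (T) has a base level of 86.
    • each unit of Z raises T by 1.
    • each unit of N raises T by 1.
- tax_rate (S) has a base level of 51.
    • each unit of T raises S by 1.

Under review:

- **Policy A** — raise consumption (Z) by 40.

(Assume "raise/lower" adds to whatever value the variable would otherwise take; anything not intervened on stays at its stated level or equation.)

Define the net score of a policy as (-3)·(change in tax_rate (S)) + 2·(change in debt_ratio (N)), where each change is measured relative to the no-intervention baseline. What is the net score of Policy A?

Baseline:
  Z = 90
  J = 111
  N = 274 + 5·111 = 829
  T = 86 + 90 + 829 = 1005
  S = 51 + 1005 = 1056
Policy A (Z + 40):
  Z = 90 + 40 = 130
  J = 111
  N = 274 + 5·111 = 829
  T = 86 + 130 + 829 = 1045
  S = 51 + 1045 = 1096
ΔS = 1096 − 1056 = 40; ΔN = 829 − 829 = 0
Score = (-3)·40 + 2·0 = -120

-120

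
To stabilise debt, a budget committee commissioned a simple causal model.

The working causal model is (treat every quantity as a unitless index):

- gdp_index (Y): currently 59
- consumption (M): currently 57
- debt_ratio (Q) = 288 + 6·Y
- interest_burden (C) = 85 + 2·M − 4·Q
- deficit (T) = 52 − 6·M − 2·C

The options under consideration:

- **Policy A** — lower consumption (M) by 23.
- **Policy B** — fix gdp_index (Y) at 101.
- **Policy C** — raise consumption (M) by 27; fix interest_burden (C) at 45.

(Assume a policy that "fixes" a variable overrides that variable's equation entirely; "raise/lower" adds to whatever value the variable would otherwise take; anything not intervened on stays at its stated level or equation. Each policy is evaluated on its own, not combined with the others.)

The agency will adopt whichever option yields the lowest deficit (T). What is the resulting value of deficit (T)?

Policy A (M − 23):
  Y = 59
  M = 57 − 23 = 34
  Q = 288 + 6·59 = 642
  C = 85 + 2·34 − 4·642 = -2415
  T = 52 − 6·34 − 2·(-2415) = 4678
Policy B (Y := 101):
  Y = 101
  M = 57
  Q = 288 + 6·101 = 894
  C = 85 + 2·57 − 4·894 = -3377
  T = 52 − 6·57 − 2·(-3377) = 6464
Policy C (M + 27, C := 45):
  Y = 59
  M = 57 + 27 = 84
  Q = 288 + 6·59 = 642
  C = 45
  T = 52 − 6·84 − 2·45 = -542
Comparing — Policy A: T=4678, Policy B: T=6464, Policy C: T=-542. Lowest is -542 (Policy C).

-542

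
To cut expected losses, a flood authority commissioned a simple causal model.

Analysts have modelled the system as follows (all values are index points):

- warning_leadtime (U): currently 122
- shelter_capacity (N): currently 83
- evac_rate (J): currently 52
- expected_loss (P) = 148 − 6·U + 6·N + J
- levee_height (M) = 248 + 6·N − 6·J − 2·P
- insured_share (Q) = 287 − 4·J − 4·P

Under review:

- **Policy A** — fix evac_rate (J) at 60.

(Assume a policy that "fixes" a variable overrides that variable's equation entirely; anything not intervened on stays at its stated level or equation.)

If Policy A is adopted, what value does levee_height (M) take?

Policy A (J := 60):
  U = 122
  N = 83
  J = 60
  P = 148 − 6·122 + 6·83 + 60 = -26
  M = 248 + 6·83 − 6·60 − 2·(-26) = 438

438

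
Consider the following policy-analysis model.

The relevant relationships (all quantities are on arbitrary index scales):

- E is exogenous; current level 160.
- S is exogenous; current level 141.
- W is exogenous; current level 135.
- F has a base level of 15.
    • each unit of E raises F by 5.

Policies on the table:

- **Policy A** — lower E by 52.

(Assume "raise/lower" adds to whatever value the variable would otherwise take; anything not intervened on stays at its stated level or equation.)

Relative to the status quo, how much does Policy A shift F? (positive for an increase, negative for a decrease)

-260

Baseline:
  E = 160
  F = 15 + 5·160 = 815
Policy A (E − 52):
  E = 160 − 52 = 108
  F = 15 + 5·108 = 555
Change in F: 555 − 815 = -260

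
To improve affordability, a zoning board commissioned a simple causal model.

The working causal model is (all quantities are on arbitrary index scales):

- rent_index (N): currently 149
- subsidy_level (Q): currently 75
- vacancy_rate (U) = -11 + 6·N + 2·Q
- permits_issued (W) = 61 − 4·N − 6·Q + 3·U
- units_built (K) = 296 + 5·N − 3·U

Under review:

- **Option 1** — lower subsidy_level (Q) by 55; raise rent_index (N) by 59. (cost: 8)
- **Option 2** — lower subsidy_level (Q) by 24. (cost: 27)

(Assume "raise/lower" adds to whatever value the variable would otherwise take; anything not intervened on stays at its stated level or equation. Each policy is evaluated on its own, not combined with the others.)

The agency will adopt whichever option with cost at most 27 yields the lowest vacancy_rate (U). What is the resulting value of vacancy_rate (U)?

985

Option 1 (Q − 55, N + 59):
  N = 149 + 59 = 208
  Q = 75 − 55 = 20
  U = -11 + 6·208 + 2·20 = 1277
Option 2 (Q − 24):
  N = 149
  Q = 75 − 24 = 51
  U = -11 + 6·149 + 2·51 = 985
Comparing — Option 1: U=1277, Option 2: U=985. Lowest is 985 (Option 2).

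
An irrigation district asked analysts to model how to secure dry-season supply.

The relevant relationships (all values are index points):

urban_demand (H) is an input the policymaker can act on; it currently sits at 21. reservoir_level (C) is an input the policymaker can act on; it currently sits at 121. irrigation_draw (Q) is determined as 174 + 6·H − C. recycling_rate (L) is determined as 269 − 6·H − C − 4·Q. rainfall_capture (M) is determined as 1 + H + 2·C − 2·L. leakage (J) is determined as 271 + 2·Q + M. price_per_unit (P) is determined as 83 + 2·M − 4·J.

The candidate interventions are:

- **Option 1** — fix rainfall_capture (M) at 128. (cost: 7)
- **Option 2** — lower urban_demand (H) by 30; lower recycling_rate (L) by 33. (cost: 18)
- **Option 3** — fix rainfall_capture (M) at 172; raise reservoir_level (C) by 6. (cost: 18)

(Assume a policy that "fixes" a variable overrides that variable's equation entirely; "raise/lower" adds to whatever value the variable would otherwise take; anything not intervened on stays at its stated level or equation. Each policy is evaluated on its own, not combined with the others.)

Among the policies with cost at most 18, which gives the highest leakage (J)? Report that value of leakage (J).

Option 1 (M := 128):
  H = 21
  C = 121
  Q = 174 + 6·21 − 121 = 179
  L = 269 − 6·21 − 121 − 4·179 = -694
  M = 128
  J = 271 + 2·179 + 128 = 757
Option 2 (H − 30, L − 33):
  H = 21 − 30 = -9
  C = 121
  Q = 174 + 6·(-9) − 121 = -1
  L = 269 − 6·(-9) − 121 − 4·(-1) (−33 from intervention) = 173
  M = 1 + (-9) + 2·121 − 2·173 = -112
  J = 271 + 2·(-1) + (-112) = 157
Option 3 (M := 172, C + 6):
  H = 21
  C = 121 + 6 = 127
  Q = 174 + 6·21 − 127 = 173
  L = 269 − 6·21 − 127 − 4·173 = -676
  M = 172
  J = 271 + 2·173 + 172 = 789
Comparing — Option 1: J=757, Option 2: J=157, Option 3: J=789. Highest is 789 (Option 3).

789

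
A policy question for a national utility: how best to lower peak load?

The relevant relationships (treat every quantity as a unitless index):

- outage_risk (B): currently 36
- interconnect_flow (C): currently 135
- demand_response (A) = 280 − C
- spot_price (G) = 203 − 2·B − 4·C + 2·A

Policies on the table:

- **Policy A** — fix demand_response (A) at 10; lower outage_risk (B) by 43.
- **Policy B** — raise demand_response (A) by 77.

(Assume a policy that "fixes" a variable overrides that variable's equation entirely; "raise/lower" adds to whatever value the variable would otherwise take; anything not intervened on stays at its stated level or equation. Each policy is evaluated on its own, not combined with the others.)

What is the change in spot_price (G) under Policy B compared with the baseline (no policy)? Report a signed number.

154

Baseline:
  B = 36
  C = 135
  A = 280 − 135 = 145
  G = 203 − 2·36 − 4·135 + 2·145 = -119
Policy B (A + 77):
  B = 36
  C = 135
  A = 280 − 135 (+77 from intervention) = 222
  G = 203 − 2·36 − 4·135 + 2·222 = 35
Change in G: 35 − (-119) = 154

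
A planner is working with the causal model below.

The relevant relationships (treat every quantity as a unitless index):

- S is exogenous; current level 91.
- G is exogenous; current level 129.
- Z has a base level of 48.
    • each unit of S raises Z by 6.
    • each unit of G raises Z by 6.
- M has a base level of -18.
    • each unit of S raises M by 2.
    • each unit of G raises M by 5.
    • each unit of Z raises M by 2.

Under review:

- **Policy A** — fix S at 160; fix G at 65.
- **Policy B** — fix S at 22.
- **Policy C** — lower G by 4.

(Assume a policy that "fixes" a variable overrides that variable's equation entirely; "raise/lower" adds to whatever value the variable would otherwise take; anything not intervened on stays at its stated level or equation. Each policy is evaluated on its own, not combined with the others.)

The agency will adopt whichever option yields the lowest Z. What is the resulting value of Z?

954

Policy A (S := 160, G := 65):
  S = 160
  G = 65
  Z = 48 + 6·160 + 6·65 = 1398
Policy B (S := 22):
  S = 22
  G = 129
  Z = 48 + 6·22 + 6·129 = 954
Policy C (G − 4):
  S = 91
  G = 129 − 4 = 125
  Z = 48 + 6·91 + 6·125 = 1344
Comparing — Policy A: Z=1398, Policy B: Z=954, Policy C: Z=1344. Lowest is 954 (Policy B).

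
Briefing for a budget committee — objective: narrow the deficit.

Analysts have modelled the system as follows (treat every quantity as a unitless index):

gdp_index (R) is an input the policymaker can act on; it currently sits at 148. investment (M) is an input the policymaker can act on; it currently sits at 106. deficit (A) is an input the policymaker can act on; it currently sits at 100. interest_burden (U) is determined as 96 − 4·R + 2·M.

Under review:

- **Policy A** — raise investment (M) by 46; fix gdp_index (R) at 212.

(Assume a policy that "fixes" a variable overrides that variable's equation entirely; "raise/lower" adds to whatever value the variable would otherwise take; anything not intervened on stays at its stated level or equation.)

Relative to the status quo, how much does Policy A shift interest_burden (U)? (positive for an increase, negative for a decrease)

Baseline:
  R = 148
  M = 106
  U = 96 − 4·148 + 2·106 = -284
Policy A (M + 46, R := 212):
  R = 212
  M = 106 + 46 = 152
  U = 96 − 4·212 + 2·152 = -448
Change in U: -448 − (-284) = -164

-164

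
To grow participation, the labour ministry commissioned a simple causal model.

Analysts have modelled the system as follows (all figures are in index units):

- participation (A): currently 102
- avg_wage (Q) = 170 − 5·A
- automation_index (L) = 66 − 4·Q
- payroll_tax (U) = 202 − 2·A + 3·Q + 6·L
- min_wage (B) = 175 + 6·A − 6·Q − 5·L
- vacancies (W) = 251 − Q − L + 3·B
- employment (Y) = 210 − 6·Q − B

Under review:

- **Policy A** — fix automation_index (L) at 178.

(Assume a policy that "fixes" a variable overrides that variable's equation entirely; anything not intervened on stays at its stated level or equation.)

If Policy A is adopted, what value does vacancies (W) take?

Policy A (L := 178):
  A = 102
  Q = 170 − 5·102 = -340
  L = 178
  B = 175 + 6·102 − 6·(-340) − 5·178 = 1937
  W = 251 − (-340) − 178 + 3·1937 = 6224

6224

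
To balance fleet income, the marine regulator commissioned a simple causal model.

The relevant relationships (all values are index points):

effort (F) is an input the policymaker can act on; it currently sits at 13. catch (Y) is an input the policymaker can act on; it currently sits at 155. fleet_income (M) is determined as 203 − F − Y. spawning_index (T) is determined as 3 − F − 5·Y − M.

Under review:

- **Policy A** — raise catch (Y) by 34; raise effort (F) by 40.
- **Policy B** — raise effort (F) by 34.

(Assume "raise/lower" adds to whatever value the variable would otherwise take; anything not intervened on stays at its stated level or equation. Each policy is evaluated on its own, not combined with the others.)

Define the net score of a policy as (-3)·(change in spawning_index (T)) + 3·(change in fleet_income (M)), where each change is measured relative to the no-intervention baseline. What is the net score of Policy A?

Baseline:
  F = 13
  Y = 155
  M = 203 − 13 − 155 = 35
  T = 3 − 13 − 5·155 − 35 = -820
Policy A (Y + 34, F + 40):
  F = 13 + 40 = 53
  Y = 155 + 34 = 189
  M = 203 − 53 − 189 = -39
  T = 3 − 53 − 5·189 − (-39) = -956
ΔT = -956 − (-820) = -136; ΔM = -39 − 35 = -74
Score = (-3)·(-136) + 3·(-74) = 186

186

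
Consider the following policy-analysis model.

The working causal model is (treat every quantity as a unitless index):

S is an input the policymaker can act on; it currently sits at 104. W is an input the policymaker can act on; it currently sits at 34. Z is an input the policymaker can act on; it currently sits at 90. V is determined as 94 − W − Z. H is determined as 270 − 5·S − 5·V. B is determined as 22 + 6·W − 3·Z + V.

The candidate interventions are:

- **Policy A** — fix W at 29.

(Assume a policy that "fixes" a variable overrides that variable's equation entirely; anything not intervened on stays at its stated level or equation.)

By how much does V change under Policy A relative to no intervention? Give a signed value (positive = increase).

Baseline:
  W = 34
  Z = 90
  V = 94 − 34 − 90 = -30
Policy A (W := 29):
  W = 29
  Z = 90
  V = 94 − 29 − 90 = -25
Change in V: -25 − (-30) = 5

5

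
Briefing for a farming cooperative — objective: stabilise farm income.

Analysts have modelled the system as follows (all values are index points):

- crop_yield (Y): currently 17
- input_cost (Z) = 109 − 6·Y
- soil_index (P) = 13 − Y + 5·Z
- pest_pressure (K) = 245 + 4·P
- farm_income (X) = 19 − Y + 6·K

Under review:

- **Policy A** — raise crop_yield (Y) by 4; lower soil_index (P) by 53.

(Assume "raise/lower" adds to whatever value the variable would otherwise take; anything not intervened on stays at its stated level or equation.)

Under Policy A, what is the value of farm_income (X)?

Policy A (Y + 4, P − 53):
  Y = 17 + 4 = 21
  Z = 109 − 6·21 = -17
  P = 13 − 21 + 5·(-17) (−53 from intervention) = -146
  K = 245 + 4·(-146) = -339
  X = 19 − 21 + 6·(-339) = -2036

-2036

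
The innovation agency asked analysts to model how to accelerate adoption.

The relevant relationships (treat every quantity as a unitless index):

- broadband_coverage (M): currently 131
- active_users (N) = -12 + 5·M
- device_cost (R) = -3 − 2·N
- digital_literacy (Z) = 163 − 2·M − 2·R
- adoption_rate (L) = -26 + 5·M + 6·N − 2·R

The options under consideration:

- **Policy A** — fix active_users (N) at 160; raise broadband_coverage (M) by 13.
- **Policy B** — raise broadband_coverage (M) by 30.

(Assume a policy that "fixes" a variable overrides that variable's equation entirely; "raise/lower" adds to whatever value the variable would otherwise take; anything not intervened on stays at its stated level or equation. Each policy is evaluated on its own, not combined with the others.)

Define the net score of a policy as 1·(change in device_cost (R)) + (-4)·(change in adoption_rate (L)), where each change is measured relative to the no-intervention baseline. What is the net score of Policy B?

-6900

Baseline:
  M = 131
  N = -12 + 5·131 = 643
  R = -3 − 2·643 = -1289
  L = -26 + 5·131 + 6·643 − 2·(-1289) = 7065
Policy B (M + 30):
  M = 131 + 30 = 161
  N = -12 + 5·161 = 793
  R = -3 − 2·793 = -1589
  L = -26 + 5·161 + 6·793 − 2·(-1589) = 8715
ΔR = -1589 − (-1289) = -300; ΔL = 8715 − 7065 = 1650
Score = 1·(-300) + (-4)·1650 = -6900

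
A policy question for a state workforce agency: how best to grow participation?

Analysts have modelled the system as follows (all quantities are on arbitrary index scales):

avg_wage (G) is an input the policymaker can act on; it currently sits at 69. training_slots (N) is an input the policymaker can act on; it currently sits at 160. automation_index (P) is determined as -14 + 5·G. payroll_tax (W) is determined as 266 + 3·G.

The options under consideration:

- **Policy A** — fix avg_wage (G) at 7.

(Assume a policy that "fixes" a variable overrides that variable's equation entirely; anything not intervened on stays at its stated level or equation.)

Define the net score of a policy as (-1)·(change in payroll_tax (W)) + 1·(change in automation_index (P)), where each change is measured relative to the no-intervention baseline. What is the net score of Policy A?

-124

Baseline:
  G = 69
  P = -14 + 5·69 = 331
  W = 266 + 3·69 = 473
Policy A (G := 7):
  G = 7
  P = -14 + 5·7 = 21
  W = 266 + 3·7 = 287
ΔW = 287 − 473 = -186; ΔP = 21 − 331 = -310
Score = (-1)·(-186) + 1·(-310) = -124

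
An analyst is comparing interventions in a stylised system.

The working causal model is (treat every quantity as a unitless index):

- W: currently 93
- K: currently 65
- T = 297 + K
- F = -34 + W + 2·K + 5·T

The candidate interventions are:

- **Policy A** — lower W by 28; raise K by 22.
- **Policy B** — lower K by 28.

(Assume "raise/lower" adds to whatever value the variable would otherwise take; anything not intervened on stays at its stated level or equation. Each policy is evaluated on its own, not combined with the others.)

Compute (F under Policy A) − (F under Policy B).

322

Policy A (W − 28, K + 22):
  W = 93 − 28 = 65
  K = 65 + 22 = 87
  T = 297 + 87 = 384
  F = -34 + 65 + 2·87 + 5·384 = 2125
Policy B (K − 28):
  W = 93
  K = 65 − 28 = 37
  T = 297 + 37 = 334
  F = -34 + 93 + 2·37 + 5·334 = 1803
F: 2125 − 1803 = 322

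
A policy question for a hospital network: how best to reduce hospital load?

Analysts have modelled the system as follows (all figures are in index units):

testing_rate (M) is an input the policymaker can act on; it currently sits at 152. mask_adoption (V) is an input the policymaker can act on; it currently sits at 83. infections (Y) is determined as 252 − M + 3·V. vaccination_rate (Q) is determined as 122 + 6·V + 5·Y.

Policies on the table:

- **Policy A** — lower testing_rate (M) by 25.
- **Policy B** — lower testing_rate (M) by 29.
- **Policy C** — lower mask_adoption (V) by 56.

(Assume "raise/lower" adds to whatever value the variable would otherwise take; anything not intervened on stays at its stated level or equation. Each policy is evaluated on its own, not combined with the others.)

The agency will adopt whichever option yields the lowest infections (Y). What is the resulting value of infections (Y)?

Policy A (M − 25):
  M = 152 − 25 = 127
  V = 83
  Y = 252 − 127 + 3·83 = 374
Policy B (M − 29):
  M = 152 − 29 = 123
  V = 83
  Y = 252 − 123 + 3·83 = 378
Policy C (V − 56):
  M = 152
  V = 83 − 56 = 27
  Y = 252 − 152 + 3·27 = 181
Comparing — Policy A: Y=374, Policy B: Y=378, Policy C: Y=181. Lowest is 181 (Policy C).

181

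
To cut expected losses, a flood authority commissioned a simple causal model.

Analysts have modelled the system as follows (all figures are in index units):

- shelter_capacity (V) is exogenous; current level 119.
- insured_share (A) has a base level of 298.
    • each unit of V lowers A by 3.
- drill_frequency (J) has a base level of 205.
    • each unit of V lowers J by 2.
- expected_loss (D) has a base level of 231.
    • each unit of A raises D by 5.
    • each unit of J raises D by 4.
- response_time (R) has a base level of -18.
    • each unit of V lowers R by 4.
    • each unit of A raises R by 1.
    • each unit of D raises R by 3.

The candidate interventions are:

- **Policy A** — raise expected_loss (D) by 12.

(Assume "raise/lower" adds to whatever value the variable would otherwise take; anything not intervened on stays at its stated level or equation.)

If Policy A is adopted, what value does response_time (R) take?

Policy A (D + 12):
  V = 119
  A = 298 − 3·119 = -59
  J = 205 − 2·119 = -33
  D = 231 + 5·(-59) + 4·(-33) (+12 from intervention) = -184
  R = -18 − 4·119 + (-59) + 3·(-184) = -1105

-1105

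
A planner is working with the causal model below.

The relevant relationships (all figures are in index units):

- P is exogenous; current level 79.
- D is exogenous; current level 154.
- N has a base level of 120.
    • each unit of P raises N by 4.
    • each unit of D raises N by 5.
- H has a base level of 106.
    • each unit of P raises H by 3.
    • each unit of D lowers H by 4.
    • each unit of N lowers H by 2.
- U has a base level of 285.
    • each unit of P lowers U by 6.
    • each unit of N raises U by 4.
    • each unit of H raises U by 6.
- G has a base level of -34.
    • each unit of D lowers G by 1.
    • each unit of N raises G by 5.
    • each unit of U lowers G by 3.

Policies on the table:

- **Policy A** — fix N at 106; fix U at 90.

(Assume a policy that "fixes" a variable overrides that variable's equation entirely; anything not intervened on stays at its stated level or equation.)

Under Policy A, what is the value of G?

72

Policy A (N := 106, U := 90):
  P = 79
  D = 154
  N = 106
  H = 106 + 3·79 − 4·154 − 2·106 = -485
  U = 90
  G = -34 − 154 + 5·106 − 3·90 = 72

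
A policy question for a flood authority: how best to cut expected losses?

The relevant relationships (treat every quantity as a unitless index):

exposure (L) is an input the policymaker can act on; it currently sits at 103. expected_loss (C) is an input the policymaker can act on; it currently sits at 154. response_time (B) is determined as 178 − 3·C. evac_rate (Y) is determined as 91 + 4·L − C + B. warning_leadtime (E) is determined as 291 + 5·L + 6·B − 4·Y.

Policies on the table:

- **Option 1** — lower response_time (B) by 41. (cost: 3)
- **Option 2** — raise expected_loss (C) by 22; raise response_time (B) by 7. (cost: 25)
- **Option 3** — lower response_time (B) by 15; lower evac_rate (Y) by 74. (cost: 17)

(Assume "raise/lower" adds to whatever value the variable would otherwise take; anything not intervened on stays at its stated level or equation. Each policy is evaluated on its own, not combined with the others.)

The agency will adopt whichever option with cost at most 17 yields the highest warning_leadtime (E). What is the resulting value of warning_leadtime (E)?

Option 1 (B − 41):
  L = 103
  C = 154
  B = 178 − 3·154 (−41 from intervention) = -325
  Y = 91 + 4·103 − 154 + (-325) = 24
  E = 291 + 5·103 + 6·(-325) − 4·24 = -1240
Option 3 (B − 15, Y − 74):
  L = 103
  C = 154
  B = 178 − 3·154 (−15 from intervention) = -299
  Y = 91 + 4·103 − 154 + (-299) (−74 from intervention) = -24
  E = 291 + 5·103 + 6·(-299) − 4·(-24) = -892
Comparing — Option 1: E=-1240, Option 3: E=-892. Highest is -892 (Option 3).

-892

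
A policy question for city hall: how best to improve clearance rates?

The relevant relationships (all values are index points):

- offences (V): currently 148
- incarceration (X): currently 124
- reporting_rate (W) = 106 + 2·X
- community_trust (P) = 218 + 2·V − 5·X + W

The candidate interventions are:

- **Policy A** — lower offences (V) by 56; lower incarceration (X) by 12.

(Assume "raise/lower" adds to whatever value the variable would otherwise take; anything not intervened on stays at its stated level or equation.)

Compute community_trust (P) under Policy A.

Policy A (V − 56, X − 12):
  V = 148 − 56 = 92
  X = 124 − 12 = 112
  W = 106 + 2·112 = 330
  P = 218 + 2·92 − 5·112 + 330 = 172

172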